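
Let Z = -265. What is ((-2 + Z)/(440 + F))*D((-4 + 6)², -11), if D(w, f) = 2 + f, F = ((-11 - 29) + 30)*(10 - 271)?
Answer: 2403/3050 ≈ 0.78787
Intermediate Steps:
F = 2610 (F = (-40 + 30)*(-261) = -10*(-261) = 2610)
((-2 + Z)/(440 + F))*D((-4 + 6)², -11) = ((-2 - 265)/(440 + 2610))*(2 - 11) = -267/3050*(-9) = 2403/3050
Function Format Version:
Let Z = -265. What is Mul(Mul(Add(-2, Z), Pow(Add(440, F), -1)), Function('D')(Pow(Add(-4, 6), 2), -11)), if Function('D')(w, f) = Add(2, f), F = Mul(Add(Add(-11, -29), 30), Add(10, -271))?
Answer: Rational(2403, 3050) ≈ 0.78787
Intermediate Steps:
F = 2610 (F = Mul(Add(-40, 30), -261) = Mul(-10, -261) = 2610)
Mul(Mul(Add(-2, Z), Pow(Add(440, F), -1)), Function('D')(Pow(Add(-4, 6), 2), -11)) = Mul(Mul(Add(-2, -265), Pow(Add(440, 2610), -1)), Add(2, -11)) = Mul(Mul(-267, Pow(3050, -1)), -9) = Mul(Mul(-267, Rational(1, 3050)), -9) = Mul(Rational(-267, 3050), -9) = Rational(2403, 3050)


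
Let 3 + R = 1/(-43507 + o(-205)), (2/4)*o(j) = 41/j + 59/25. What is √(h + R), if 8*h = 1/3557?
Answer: 3*I*√79813570822124864998/15473903276 ≈ 1.732*I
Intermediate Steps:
o(j) = 118/25 + 82/j (o(j) = 2*(41/j + 59/25) = 2*(59/25 + 41/j) = 118/25 + 82/j)
h = 1/28456 (h = (⅛)/3557 = (⅛)*(1/3557) = 1/28456 ≈ 3.5142e-5)
R = -3262726/1087567 (R = -3 + 1/(-43507 + (118/25 + 82/(-205))) = -3 + 1/(-43507 + (118/25 + 82*(-1/205))) = -3 + 1/(-43507 + (118/25 - ⅖)) = -3 + 1/(-43507 + 108/25) = -3 + 1/(-1087567/25) = -3 - 25/1087567 = -3262726/1087567 ≈ -3.0000)
√(h + R) = √(1/28456 - 3262726/1087567) = √(-92843043489/30947806552) = 3*I*√79813570822124864998/15473903276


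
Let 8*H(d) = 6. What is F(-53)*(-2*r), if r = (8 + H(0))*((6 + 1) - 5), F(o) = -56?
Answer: 1960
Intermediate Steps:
H(d) = ¾ (H(d) = (⅛)*6 = ¾)
r = 35/2 (r = (8 + ¾)*((6 + 1) - 5) = 35*(7 - 5)/4 = (35/4)*2 = 35/2 ≈ 17.500)
F(-53)*(-2*r) = -(-112)*35/2 = -56*(-35) = 1960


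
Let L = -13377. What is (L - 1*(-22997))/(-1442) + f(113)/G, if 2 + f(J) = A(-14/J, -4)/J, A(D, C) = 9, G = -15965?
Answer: -2717601/407365 ≈ -6.6712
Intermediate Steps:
f(J) = -2 + 9/J
(L - 1*(-22997))/(-1442) + f(113)/G = (-13377 - 1*(-22997))/(-1442) + (-2 + 9/113)/(-15965) = (-13377 + 22997)*(-1/1442) + (-2 + 9*(1/113))*(-1/15965) = 9620*(-1/1442) + (-2 + 9/113)*(-1/15965) = -4810/721 - 217/113*(-1/15965) = -4810/721 + 7/58195 = -2717601/407365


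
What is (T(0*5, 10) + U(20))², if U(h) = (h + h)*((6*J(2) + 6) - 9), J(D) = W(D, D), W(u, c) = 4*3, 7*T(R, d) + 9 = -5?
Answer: 7606564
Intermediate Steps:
T(R, d) = -2 (T(R, d) = -9/7 + (⅐)*(-5) = -9/7 - 5/7 = -2)
W(u, c) = 12
J(D) = 12
U(h) = 138*h (U(h) = (h + h)*((6*12 + 6) - 9) = (2*h)*((72 + 6) - 9) = (2*h)*(78 - 9) = (2*h)*69 = 138*h)
(T(0*5, 10) + U(20))² = (-2 + 138*20)² = (-2 + 2760)² = 2758² = 7606564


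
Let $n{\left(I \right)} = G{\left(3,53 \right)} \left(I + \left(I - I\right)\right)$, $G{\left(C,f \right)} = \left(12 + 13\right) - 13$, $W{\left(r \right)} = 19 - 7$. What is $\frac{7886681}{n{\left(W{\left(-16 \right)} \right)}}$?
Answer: $\frac{7886681}{144} \approx 54769.0$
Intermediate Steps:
$W{\left(r \right)} = 12$ ($W{\left(r \right)} = 19 - 7 = 12$)
$G{\left(C,f \right)} = 12$ ($G{\left(C,f \right)} = 25 - 13 = 12$)
$n{\left(I \right)} = 12 I$ ($n{\left(I \right)} = 12 \left(I + \left(I - I\right)\right) = 12 \left(I + 0\right) = 12 I$)
$\frac{7886681}{n{\left(W{\left(-16 \right)} \right)}} = \frac{7886681}{12 \cdot 12} = \frac{7886681}{144}$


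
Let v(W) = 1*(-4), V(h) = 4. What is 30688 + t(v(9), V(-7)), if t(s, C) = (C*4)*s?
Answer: 30624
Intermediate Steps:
v(W) = -4
t(s, C) = 4*C*s (t(s, C) = (4*C)*s = 4*C*s)
30688 + t(v(9), V(-7)) = 30688 + 4*4*(-4) = 30688 - 64 = 30624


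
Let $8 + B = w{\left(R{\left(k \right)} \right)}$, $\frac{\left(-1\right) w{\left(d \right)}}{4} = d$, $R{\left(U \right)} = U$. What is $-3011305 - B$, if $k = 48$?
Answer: $-3011105$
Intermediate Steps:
$w{\left(d \right)} = - 4 d$
$B = -200$ ($B = -8 - 192 = -200$)
$-3011305 - B = -3011305 - -200 = -3011305 + 200 = -3011105$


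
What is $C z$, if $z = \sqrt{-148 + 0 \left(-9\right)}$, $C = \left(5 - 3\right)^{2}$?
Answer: $8 i \sqrt{37} \approx 48.662 i$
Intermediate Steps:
$C = 4$ ($C = 2^{2} = 4$)
$z = 2 i \sqrt{37}$ ($z = \sqrt{-148 + 0} = \sqrt{-148} = 2 i \sqrt{37} \approx 12.166 i$)
$C z = 4 \cdot 2 i \sqrt{37} = 8 i \sqrt{37}$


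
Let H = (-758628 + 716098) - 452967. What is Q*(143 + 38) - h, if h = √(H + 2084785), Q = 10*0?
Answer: -2*√397322 ≈ -1260.7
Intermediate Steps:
Q = 0
H = -495497 (H = -42530 - 452967 = -495497)
h = 2*√397322 (h = √(-495497 + 2084785) = √1589288 = 2*√397322 ≈ 1260.7)
Q*(143 + 38) - h = 0*(143 + 38) - 2*√397322 = 0*181 - 2*√397322 = 0 - 2*√397322 = -2*√397322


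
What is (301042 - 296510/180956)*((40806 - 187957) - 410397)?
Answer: -7593115138319454/45239 ≈ -1.6784e+11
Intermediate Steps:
(301042 - 296510/180956)*((40806 - 187957) - 410397) = (301042 - 296510*1/180956)*(-147151 - 410397) = (301042 - 148255/90478)*(-557548) = (27237529821/90478)*(-557548) = -7593115138319454/45239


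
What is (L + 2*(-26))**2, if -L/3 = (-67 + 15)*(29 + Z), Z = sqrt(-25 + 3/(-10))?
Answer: 96915416/5 + 697632*I*sqrt(2530)/5 ≈ 1.9383e+7 + 7.0181e+6*I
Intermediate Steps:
Z = I*sqrt(2530)/10 (Z = sqrt(-25 + 3*(-1/10)) = sqrt(-25 - 3/10) = sqrt(-253/10) = I*sqrt(2530)/10 ≈ 5.0299*I)
L = 4524 + 78*I*sqrt(2530)/5 (L = -3*(-67 + 15)*(29 + I*sqrt(2530)/10) = -(-156)*(29 + I*sqrt(2530)/10) = -3*(-1508 - 26*I*sqrt(2530)/5) = 4524 + 78*I*sqrt(2530)/5 ≈ 4524.0 + 784.67*I)
(L + 2*(-26))**2 = ((4524 + 78*I*sqrt(2530)/5) + 2*(-26))**2 = ((4524 + 78*I*sqrt(2530)/5) - 52)**2 = (4472 + 78*I*sqrt(2530)/5)**2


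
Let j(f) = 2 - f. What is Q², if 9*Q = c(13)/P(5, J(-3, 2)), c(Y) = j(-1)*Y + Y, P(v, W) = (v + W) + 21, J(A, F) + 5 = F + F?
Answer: 2704/50625 ≈ 0.053412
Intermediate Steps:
J(A, F) = -5 + 2*F (J(A, F) = -5 + (F + F) = -5 + 2*F)
P(v, W) = 21 + W + v (P(v, W) = (W + v) + 21 = 21 + W + v)
c(Y) = 4*Y (c(Y) = (2 - 1*(-1))*Y + Y = (2 + 1)*Y + Y = 3*Y + Y = 4*Y)
Q = 52/225 (Q = ((4*13)/(21 + (-5 + 2*2) + 5))/9 = (52/(21 + (-5 + 4) + 5))/9 = (52/(21 - 1 + 5))/9 = (52/25)/9 = (52*(1/25))/9 = (⅑)*(52/25) = 52/225 ≈ 0.23111)
Q² = (52/225)² = 2704/50625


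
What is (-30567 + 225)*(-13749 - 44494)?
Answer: 1767209106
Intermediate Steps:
(-30567 + 225)*(-13749 - 44494) = -30342*(-58243) = 1767209106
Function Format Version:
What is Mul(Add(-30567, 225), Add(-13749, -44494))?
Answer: 1767209106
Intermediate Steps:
Mul(Add(-30567, 225), Add(-13749, -44494)) = Mul(-30342, -58243) = 1767209106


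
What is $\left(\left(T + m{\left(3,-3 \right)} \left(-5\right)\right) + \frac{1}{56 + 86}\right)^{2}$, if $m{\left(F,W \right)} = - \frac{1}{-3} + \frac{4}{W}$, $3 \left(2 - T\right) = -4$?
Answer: $\frac{12623809}{181476} \approx 69.562$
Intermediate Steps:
$T = \frac{10}{3}$ ($T = 2 - - \frac{4}{3} = 2 + \frac{4}{3} = \frac{10}{3} \approx 3.3333$)
$m{\left(F,W \right)} = \frac{1}{3} + \frac{4}{W}$ ($m{\left(F,W \right)} = \left(-1\right) \left(- \frac{1}{3}\right) + \frac{4}{W} = \frac{1}{3} + \frac{4}{W}$)
$\left(\left(T + m{\left(3,-3 \right)} \left(-5\right)\right) + \frac{1}{56 + 86}\right)^{2} = \left(\left(\frac{10}{3} + \frac{12 - 3}{3 \left(-3\right)} \left(-5\right)\right) + \frac{1}{56 + 86}\right)^{2} = \left(\left(\frac{10}{3} + \frac{1}{3} \left(- \frac{1}{3}\right) 9 \left(-5\right)\right) + \frac{1}{142}\right)^{2} = \left(\left(\frac{10}{3} - -5\right) + \frac{1}{142}\right)^{2} = \left(\left(\frac{10}{3} + 5\right) + \frac{1}{142}\right)^{2} = \left(\frac{25}{3} + \frac{1}{142}\right)^{2} = \left(\frac{3553}{426}\right)^{2} = \frac{12623809}{181476}$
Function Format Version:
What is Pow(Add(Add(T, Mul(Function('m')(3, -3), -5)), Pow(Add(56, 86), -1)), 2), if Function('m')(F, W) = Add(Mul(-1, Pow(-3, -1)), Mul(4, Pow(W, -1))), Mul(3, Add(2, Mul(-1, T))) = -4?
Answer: Rational(12623809, 181476) ≈ 69.562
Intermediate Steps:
T = Rational(10, 3) (T = Add(2, Mul(Rational(-1, 3), -4)) = Add(2, Rational(4, 3)) = Rational(10, 3) ≈ 3.3333)
Function('m')(F, W) = Add(Rational(1, 3), Mul(4, Pow(W, -1))) (Function('m')(F, W) = Add(Mul(-1, Rational(-1, 3)), Mul(4, Pow(W, -1))) = Add(Rational(1, 3), Mul(4, Pow(W, -1))))
Pow(Add(Add(T, Mul(Function('m')(3, -3), -5)), Pow(Add(56, 86), -1)), 2) = Pow(Add(Add(Rational(10, 3), Mul(Mul(Rational(1, 3), Pow(-3, -1), Add(12, -3)), -5)), Pow(Add(56, 86), -1)), 2) = Pow(Add(Add(Rational(10, 3), Mul(Mul(Rational(1, 3), Rational(-1, 3), 9), -5)), Pow(142, -1)), 2) = Pow(Add(Add(Rational(10, 3), Mul(-1, -5)), Rational(1, 142)), 2) = Pow(Add(Add(Rational(10, 3), 5), Rational(1, 142)), 2) = Pow(Add(Rational(25, 3), Rational(1, 142)), 2) = Pow(Rational(3553, 426), 2) = Rational(12623809, 181476)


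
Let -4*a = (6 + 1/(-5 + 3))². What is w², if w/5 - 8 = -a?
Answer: 1550025/256 ≈ 6054.8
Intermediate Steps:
a = -121/16 (a = -(6 + 1/(-5 + 3))²/4 = -(6 + 1/(-2))²/4 = -(6 - ½)²/4 = -(11/2)²/4 = -¼*121/4 = -121/16 ≈ -7.5625)
w = 1245/16 (w = 40 + 5*(-1*(-121/16)) = 40 + 5*(121/16) = 40 + 605/16 = 1245/16 ≈ 77.813)
w² = (1245/16)² = 1550025/256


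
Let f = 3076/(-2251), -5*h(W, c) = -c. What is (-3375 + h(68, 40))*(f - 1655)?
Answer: 12553795527/2251 ≈ 5.5770e+6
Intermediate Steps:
h(W, c) = c/5 (h(W, c) = -(-1)*c/5 = c/5)
f = -3076/2251 (f = 3076*(-1/2251) = -3076/2251 ≈ -1.3665)
(-3375 + h(68, 40))*(f - 1655) = (-3375 + (1/5)*40)*(-3076/2251 - 1655) = (-3375 + 8)*(-3728481/2251) = -3367*(-3728481/2251) = 12553795527/2251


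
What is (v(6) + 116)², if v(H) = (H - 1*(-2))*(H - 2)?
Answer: 21904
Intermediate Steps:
v(H) = (-2 + H)*(2 + H) (v(H) = (H + 2)*(-2 + H) = (2 + H)*(-2 + H) = (-2 + H)*(2 + H))
(v(6) + 116)² = ((-4 + 6²) + 116)² = ((-4 + 36) + 116)² = (32 + 116)² = 148² = 21904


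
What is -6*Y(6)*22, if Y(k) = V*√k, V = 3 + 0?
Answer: -396*√6 ≈ -970.00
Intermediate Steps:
V = 3
Y(k) = 3*√k
-6*Y(6)*22 = -18*√6*22 = -396*√6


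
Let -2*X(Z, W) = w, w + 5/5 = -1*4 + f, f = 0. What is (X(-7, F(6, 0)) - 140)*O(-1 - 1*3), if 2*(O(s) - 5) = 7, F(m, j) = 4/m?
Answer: -4675/4 ≈ -1168.8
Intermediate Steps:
w = -5 (w = -1 + (-1*4 + 0) = -1 + (-4 + 0) = -1 - 4 = -5)
X(Z, W) = 5/2 (X(Z, W) = -½*(-5) = 5/2)
O(s) = 17/2 (O(s) = 5 + (½)*7 = 5 + 7/2 = 17/2)
(X(-7, F(6, 0)) - 140)*O(-1 - 1*3) = (5/2 - 140)*(17/2) = -275/2*17/2 = -4675/4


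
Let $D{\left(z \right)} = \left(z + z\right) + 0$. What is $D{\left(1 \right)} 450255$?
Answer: $900510$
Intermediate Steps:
$D{\left(z \right)} = 2 z$ ($D{\left(z \right)} = 2 z + 0 = 2 z$)
$D{\left(1 \right)} 450255 = 2 \cdot 1 \cdot 450255 = 2 \cdot 450255 = 900510$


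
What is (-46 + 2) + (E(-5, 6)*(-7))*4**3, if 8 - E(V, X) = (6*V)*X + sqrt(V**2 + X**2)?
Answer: -84268 + 448*sqrt(61) ≈ -80769.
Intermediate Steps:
E(V, X) = 8 - sqrt(V**2 + X**2) - 6*V*X (E(V, X) = 8 - ((6*V)*X + sqrt(V**2 + X**2)) = 8 - (6*V*X + sqrt(V**2 + X**2)) = 8 - (sqrt(V**2 + X**2) + 6*V*X) = 8 + (-sqrt(V**2 + X**2) - 6*V*X) = 8 - sqrt(V**2 + X**2) - 6*V*X)
(-46 + 2) + (E(-5, 6)*(-7))*4**3 = (-46 + 2) + ((8 - sqrt((-5)**2 + 6**2) - 6*(-5)*6)*(-7))*4**3 = -44 + ((8 - sqrt(25 + 36) + 180)*(-7))*64 = -44 + ((8 - sqrt(61) + 180)*(-7))*64 = -44 + ((188 - sqrt(61))*(-7))*64 = -44 + (-1316 + 7*sqrt(61))*64 = -44 + (-84224 + 448*sqrt(61)) = -84268 + 448*sqrt(61)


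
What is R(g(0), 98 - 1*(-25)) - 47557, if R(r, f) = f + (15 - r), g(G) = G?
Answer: -47419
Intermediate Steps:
R(r, f) = 15 + f - r
R(g(0), 98 - 1*(-25)) - 47557 = (15 + (98 - 1*(-25)) - 1*0) - 47557 = (15 + (98 + 25) + 0) - 47557 = (15 + 123 + 0) - 47557 = 138 - 47557 = -47419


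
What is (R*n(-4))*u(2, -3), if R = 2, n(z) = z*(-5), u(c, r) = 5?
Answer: 200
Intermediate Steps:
n(z) = -5*z
(R*n(-4))*u(2, -3) = (2*(-5*(-4)))*5 = (2*20)*5 = 40*5 = 200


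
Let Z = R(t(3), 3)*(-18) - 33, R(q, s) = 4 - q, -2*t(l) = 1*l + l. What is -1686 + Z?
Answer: -1845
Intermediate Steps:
t(l) = -l (t(l) = -(1*l + l)/2 = -(l + l)/2 = -l)
Z = -159 (Z = (4 - (-1)*3)*(-18) - 33 = (4 - 1*(-3))*(-18) - 33 = (4 + 3)*(-18) - 33 = 7*(-18) - 33 = -126 - 33 = -159)
-1686 + Z = -1686 - 159 = -1845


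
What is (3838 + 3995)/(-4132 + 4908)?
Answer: 7833/776 ≈ 10.094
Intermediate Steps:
(3838 + 3995)/(-4132 + 4908) = 7833/776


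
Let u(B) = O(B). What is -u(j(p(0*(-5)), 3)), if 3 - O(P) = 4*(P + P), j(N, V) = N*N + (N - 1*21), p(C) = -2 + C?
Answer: -155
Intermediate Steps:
j(N, V) = -21 + N + N² (j(N, V) = N² + (N - 21) = N² + (-21 + N) = -21 + N + N²)
O(P) = 3 - 8*P (O(P) = 3 - 4*(P + P) = 3 - 4*2*P = 3 - 8*P)
u(B) = 3 - 8*B
-u(j(p(0*(-5)), 3)) = -(3 - 8*(-21 + (-2 + 0*(-5)) + (-2 + 0*(-5))²)) = -(3 - 8*(-21 + (-2 + 0) + (-2 + 0)²)) = -(3 - 8*(-21 - 2 + (-2)²)) = -(3 - 8*(-21 - 2 + 4)) = -(3 - 8*(-19)) = -(3 + 152) = -1*155 = -155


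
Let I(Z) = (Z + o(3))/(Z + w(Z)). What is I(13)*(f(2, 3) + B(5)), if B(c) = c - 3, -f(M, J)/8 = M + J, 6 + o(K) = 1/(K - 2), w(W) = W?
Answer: -152/13 ≈ -11.692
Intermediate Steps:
o(K) = -6 + 1/(-2 + K) (o(K) = -6 + 1/(K - 2) = -6 + 1/(-2 + K))
f(M, J) = -8*J - 8*M (f(M, J) = -8*(M + J) = -8*(J + M) = -8*J - 8*M)
B(c) = -3 + c
I(Z) = (-5 + Z)/(2*Z) (I(Z) = (Z + (13 - 6*3)/(-2 + 3))/(Z + Z) = (Z + (13 - 18)/1)/((2*Z)) = (Z + 1*(-5))*(1/(2*Z)) = (Z - 5)*(1/(2*Z)) = (-5 + Z)*(1/(2*Z)) = (-5 + Z)/(2*Z))
I(13)*(f(2, 3) + B(5)) = ((1/2)*(-5 + 13)/13)*((-8*3 - 8*2) + (-3 + 5)) = ((1/2)*(1/13)*8)*((-24 - 16) + 2) = 4*(-40 + 2)/13 = (4/13)*(-38) = -152/13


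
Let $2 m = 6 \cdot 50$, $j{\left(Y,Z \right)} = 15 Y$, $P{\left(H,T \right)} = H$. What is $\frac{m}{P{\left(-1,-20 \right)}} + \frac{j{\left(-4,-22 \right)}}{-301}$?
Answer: $- \frac{45090}{301} \approx -149.8$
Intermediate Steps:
$m = 150$ ($m = \frac{6 \cdot 50}{2} = \frac{1}{2} \cdot 300 = 150$)
$\frac{m}{P{\left(-1,-20 \right)}} + \frac{j{\left(-4,-22 \right)}}{-301} = \frac{150}{-1} + \frac{15 \left(-4\right)}{-301} = 150 \left(-1\right) - - \frac{60}{301} = -150 + \frac{60}{301} = - \frac{45090}{301}$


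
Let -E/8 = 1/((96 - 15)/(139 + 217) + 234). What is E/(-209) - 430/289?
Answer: -440763934/296266905 ≈ -1.4877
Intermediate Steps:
E = -2848/83385 (E = -8/((96 - 15)/(139 + 217) + 234) = -8/(81/356 + 234) = -8/83385/356 = -8*356/83385 = -2848/83385 ≈ -0.034155)
E/(-209) - 430/289 = -2848/83385/(-209) - 430/289 = -2848/83385*(-1/209) - 430*1/289 = 2848/17427465 - 430/289 = -440763934/296266905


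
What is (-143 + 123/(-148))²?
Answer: 453136369/21904 ≈ 20687.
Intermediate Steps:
(-143 + 123/(-148))² = (-143 + 123*(-1/148))² = (-143 - 123/148)² = (-21287/148)² = 453136369/21904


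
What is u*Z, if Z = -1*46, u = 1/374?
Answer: -23/187 ≈ -0.12299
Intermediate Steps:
u = 1/374 ≈ 0.0026738
Z = -46
u*Z = (1/374)*(-46) = -23/187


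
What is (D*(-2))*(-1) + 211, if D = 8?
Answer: 227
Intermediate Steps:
(D*(-2))*(-1) + 211 = (8*(-2))*(-1) + 211 = -16*(-1) + 211 = 16 + 211 = 227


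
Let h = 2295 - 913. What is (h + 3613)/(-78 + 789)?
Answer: 555/79 ≈ 7.0253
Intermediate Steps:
h = 1382
(h + 3613)/(-78 + 789) = (1382 + 3613)/(-78 + 789) = 4995/711 = 4995*(1/711) = 555/79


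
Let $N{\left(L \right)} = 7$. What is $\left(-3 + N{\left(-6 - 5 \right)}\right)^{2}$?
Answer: $16$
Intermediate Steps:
$\left(-3 + N{\left(-6 - 5 \right)}\right)^{2} = \left(-3 + 7\right)^{2} = 4^{2} = 16$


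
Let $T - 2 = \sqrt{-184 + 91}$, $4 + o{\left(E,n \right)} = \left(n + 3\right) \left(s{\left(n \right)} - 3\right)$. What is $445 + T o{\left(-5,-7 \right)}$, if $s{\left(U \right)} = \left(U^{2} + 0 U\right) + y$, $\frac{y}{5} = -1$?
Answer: $109 - 168 i \sqrt{93} \approx 109.0 - 1620.1 i$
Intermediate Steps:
$y = -5$ ($y = 5 \left(-1\right) = -5$)
$s{\left(U \right)} = -5 + U^{2}$ ($s{\left(U \right)} = \left(U^{2} + 0 U\right) - 5 = \left(U^{2} + 0\right) - 5 = U^{2} - 5 = -5 + U^{2}$)
$o{\left(E,n \right)} = -4 + \left(-8 + n^{2}\right) \left(3 + n\right)$ ($o{\left(E,n \right)} = -4 + \left(n + 3\right) \left(\left(-5 + n^{2}\right) - 3\right) = -4 + \left(3 + n\right) \left(-8 + n^{2}\right) = -4 + \left(-8 + n^{2}\right) \left(3 + n\right)$)
$T = 2 + i \sqrt{93}$ ($T = 2 + \sqrt{-184 + 91} = 2 + \sqrt{-93} = 2 + i \sqrt{93} \approx 2.0 + 9.6436 i$)
$445 + T o{\left(-5,-7 \right)} = 445 + \left(2 + i \sqrt{93}\right) \left(-28 + \left(-7\right)^{3} - -56 + 3 \left(-7\right)^{2}\right) = 445 + \left(2 + i \sqrt{93}\right) \left(-28 - 343 + 56 + 3 \cdot 49\right) = 445 + \left(2 + i \sqrt{93}\right) \left(-28 - 343 + 56 + 147\right) = 445 + \left(2 + i \sqrt{93}\right) \left(-168\right) = 445 - \left(336 + 168 i \sqrt{93}\right) = 109 - 168 i \sqrt{93}$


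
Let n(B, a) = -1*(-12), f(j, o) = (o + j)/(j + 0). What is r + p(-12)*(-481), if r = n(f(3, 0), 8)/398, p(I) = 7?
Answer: -670027/199 ≈ -3367.0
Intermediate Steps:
f(j, o) = (j + o)/j
n(B, a) = 12
r = 6/199 (r = 12/398 = 12*(1/398) = 6/199 ≈ 0.030151)
r + p(-12)*(-481) = 6/199 + 7*(-481) = 6/199 - 3367 = -670027/199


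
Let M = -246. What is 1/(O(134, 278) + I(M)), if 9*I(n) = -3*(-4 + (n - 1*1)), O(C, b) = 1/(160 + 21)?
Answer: 543/45434 ≈ 0.011951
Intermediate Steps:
O(C, b) = 1/181
I(n) = 5/3 - n/3 (I(n) = (-3*(-4 + (n - 1*1)))/9 = (-3*(-4 + (n - 1)))/9 = (-3*(-4 + (-1 + n)))/9 = (-3*(-5 + n))/9 = (15 - 3*n)/9 = 5/3 - n/3)
1/(O(134, 278) + I(M)) = 1/(1/181 + (5/3 - ⅓*(-246))) = 1/(1/181 + (5/3 + 82)) = 1/(1/181 + 251/3) = 1/(45434/543) = 543/45434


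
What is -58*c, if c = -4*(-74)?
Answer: -17168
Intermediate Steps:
c = 296
-58*c = -58*296 = -17168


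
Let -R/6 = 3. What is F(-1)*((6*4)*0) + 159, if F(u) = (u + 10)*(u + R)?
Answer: 159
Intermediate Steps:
R = -18 (R = -6*3 = -18)
F(u) = (-18 + u)*(10 + u) (F(u) = (u + 10)*(u - 18) = (10 + u)*(-18 + u) = (-18 + u)*(10 + u))
F(-1)*((6*4)*0) + 159 = (-180 + (-1)² - 8*(-1))*((6*4)*0) + 159 = (-180 + 1 + 8)*(24*0) + 159 = -171*0 + 159 = 0 + 159 = 159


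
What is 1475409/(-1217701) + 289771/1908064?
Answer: -2462320361705/2323451440864 ≈ -1.0598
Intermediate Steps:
1475409/(-1217701) + 289771/1908064 = 1475409*(-1/1217701) + 289771*(1/1908064) = -1475409/1217701 + 289771/1908064 = -2462320361705/2323451440864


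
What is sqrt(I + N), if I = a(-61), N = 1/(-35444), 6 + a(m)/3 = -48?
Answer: I*sqrt(50879232869)/17722 ≈ 12.728*I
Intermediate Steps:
a(m) = -162 (a(m) = -18 + 3*(-48) = -18 - 144 = -162)
N = -1/35444 ≈ -2.8214e-5
I = -162
sqrt(I + N) = sqrt(-162 - 1/35444) = sqrt(-5741929/35444) = I*sqrt(50879232869)/17722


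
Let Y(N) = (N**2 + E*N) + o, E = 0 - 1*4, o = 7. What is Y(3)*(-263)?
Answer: -1052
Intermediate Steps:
E = -4 (E = 0 - 4 = -4)
Y(N) = 7 + N**2 - 4*N (Y(N) = (N**2 - 4*N) + 7 = 7 + N**2 - 4*N)
Y(3)*(-263) = (7 + 3**2 - 4*3)*(-263) = (7 + 9 - 12)*(-263) = 4*(-263) = -1052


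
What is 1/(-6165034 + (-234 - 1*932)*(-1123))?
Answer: -1/4855616 ≈ -2.0595e-7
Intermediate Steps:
1/(-6165034 + (-234 - 1*932)*(-1123)) = 1/(-6165034 + (-234 - 932)*(-1123)) = 1/(-6165034 - 1166*(-1123)) = 1/(-6165034 + 1309418) = 1/(-4855616) = -1/4855616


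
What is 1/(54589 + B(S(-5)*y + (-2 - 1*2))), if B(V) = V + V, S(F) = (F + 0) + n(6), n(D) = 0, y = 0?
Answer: 1/54581 ≈ 1.8321e-5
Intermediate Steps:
S(F) = F (S(F) = (F + 0) + 0 = F + 0 = F)
B(V) = 2*V
1/(54589 + B(S(-5)*y + (-2 - 1*2))) = 1/(54589 + 2*(-5*0 + (-2 - 1*2))) = 1/(54589 + 2*(0 + (-2 - 2))) = 1/(54589 + 2*(0 - 4)) = 1/(54589 + 2*(-4)) = 1/(54589 - 8) = 1/54581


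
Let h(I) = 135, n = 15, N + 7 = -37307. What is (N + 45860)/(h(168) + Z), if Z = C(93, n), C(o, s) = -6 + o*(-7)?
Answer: -4273/261 ≈ -16.372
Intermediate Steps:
N = -37314 (N = -7 - 37307 = -37314)
C(o, s) = -6 - 7*o
Z = -657 (Z = -6 - 7*93 = -6 - 651 = -657)
(N + 45860)/(h(168) + Z) = (-37314 + 45860)/(135 - 657) = 8546/(-522) = 8546*(-1/522) = -4273/261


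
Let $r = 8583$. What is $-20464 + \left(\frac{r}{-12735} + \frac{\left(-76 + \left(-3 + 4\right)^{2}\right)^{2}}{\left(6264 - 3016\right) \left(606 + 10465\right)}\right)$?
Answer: $- \frac{3123815623904803}{152644290960} \approx -20465.0$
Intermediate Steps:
$-20464 + \left(\frac{r}{-12735} + \frac{\left(-76 + \left(-3 + 4\right)^{2}\right)^{2}}{\left(6264 - 3016\right) \left(606 + 10465\right)}\right) = -20464 + \left(\frac{8583}{-12735} + \frac{\left(-76 + \left(-3 + 4\right)^{2}\right)^{2}}{\left(6264 - 3016\right) \left(606 + 10465\right)}\right) = -20464 + \left(8583 \left(- \frac{1}{12735}\right) + \frac{\left(-76 + 1^{2}\right)^{2}}{3248 \cdot 11071}\right) = -20464 - \left(\frac{2861}{4245} - \frac{\left(-76 + 1\right)^{2}}{35958608}\right) = -20464 - \left(\frac{2861}{4245} - \left(-75\right)^{2} \cdot \frac{1}{35958608}\right) = -20464 + \left(- \frac{2861}{4245} + 5625 \cdot \frac{1}{35958608}\right) = -20464 + \left(- \frac{2861}{4245} + \frac{5625}{35958608}\right) = -20464 - \frac{102853699363}{152644290960} = - \frac{3123815623904803}{152644290960}$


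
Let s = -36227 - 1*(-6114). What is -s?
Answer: 30113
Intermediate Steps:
s = -30113 (s = -36227 + 6114 = -30113)
-s = -1*(-30113) = 30113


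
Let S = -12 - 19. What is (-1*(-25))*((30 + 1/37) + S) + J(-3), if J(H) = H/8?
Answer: -7311/296 ≈ -24.699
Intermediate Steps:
J(H) = H/8 (J(H) = H*(1/8) = H/8)
S = -31
(-1*(-25))*((30 + 1/37) + S) + J(-3) = (-1*(-25))*((30 + 1/37) - 31) + (1/8)*(-3) = 25*((30 + 1/37) - 31) - 3/8 = 25*(1111/37 - 31) - 3/8 = 25*(-36/37) - 3/8 = -900/37 - 3/8 = -7311/296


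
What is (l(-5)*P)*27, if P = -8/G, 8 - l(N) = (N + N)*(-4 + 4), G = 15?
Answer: -576/5 ≈ -115.20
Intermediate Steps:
l(N) = 8 (l(N) = 8 - (N + N)*(-4 + 4) = 8 - 2*N*0 = 8 - 1*0 = 8 + 0 = 8)
P = -8/15 ≈ -0.53333
(l(-5)*P)*27 = (8*(-8/15))*27 = -64/15*27 = -576/5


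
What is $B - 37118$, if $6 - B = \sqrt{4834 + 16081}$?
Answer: $-37112 - \sqrt{20915} \approx -37257.0$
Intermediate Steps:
$B = 6 - \sqrt{20915}$ ($B = 6 - \sqrt{4834 + 16081} = 6 - \sqrt{20915} \approx -138.62$)
$B - 37118 = \left(6 - \sqrt{20915}\right) - 37118 = -37112 - \sqrt{20915}$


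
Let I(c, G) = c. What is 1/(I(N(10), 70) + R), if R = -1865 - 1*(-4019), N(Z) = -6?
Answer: 1/2148 ≈ 0.00046555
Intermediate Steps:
R = 2154 (R = -1865 + 4019 = 2154)
1/(I(N(10), 70) + R) = 1/(-6 + 2154) = 1/2148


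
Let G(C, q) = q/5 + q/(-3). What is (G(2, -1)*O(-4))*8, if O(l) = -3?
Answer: -16/5 ≈ -3.2000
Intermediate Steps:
G(C, q) = -2*q/15 (G(C, q) = q*(⅕) + q*(-⅓) = q/5 - q/3 = -2*q/15)
(G(2, -1)*O(-4))*8 = (-2/15*(-1)*(-3))*8 = ((2/15)*(-3))*8 = -⅖*8 = -16/5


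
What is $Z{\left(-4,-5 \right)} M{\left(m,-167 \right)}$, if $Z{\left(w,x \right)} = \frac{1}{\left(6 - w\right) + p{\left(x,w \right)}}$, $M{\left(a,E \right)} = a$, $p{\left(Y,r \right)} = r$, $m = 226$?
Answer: $\frac{113}{3} \approx 37.667$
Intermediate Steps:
$Z{\left(w,x \right)} = \frac{1}{6}$ ($Z{\left(w,x \right)} = \frac{1}{\left(6 - w\right) + w} = \frac{1}{6}$)
$Z{\left(-4,-5 \right)} M{\left(m,-167 \right)} = \frac{1}{6} \cdot 226 = \frac{113}{3}$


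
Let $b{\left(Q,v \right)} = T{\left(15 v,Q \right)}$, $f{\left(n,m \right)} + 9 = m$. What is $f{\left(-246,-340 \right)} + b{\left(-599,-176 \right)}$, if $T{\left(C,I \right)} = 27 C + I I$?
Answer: $287172$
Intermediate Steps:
$f{\left(n,m \right)} = -9 + m$
$T{\left(C,I \right)} = I^{2} + 27 C$ ($T{\left(C,I \right)} = 27 C + I^{2} = I^{2} + 27 C$)
$b{\left(Q,v \right)} = Q^{2} + 405 v$ ($b{\left(Q,v \right)} = Q^{2} + 27 \cdot 15 v = Q^{2} + 405 v$)
$f{\left(-246,-340 \right)} + b{\left(-599,-176 \right)} = \left(-9 - 340\right) + \left(\left(-599\right)^{2} + 405 \left(-176\right)\right) = -349 + \left(358801 - 71280\right) = -349 + 287521 = 287172$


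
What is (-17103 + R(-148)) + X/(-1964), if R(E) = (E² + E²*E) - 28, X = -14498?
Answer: -3178745409/982 ≈ -3.2370e+6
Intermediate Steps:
R(E) = -28 + E² + E³ (R(E) = (E² + E³) - 28 = -28 + E² + E³)
(-17103 + R(-148)) + X/(-1964) = (-17103 + (-28 + (-148)² + (-148)³)) - 14498/(-1964) = (-17103 + (-28 + 21904 - 3241792)) - 14498*(-1/1964) = (-17103 - 3219916) + 7249/982 = -3237019 + 7249/982 = -3178745409/982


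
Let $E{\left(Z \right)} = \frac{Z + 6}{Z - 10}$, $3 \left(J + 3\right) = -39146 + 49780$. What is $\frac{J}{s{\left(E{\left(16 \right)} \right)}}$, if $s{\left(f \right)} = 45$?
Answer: $\frac{2125}{27} \approx 78.704$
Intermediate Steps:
$J = \frac{10625}{3}$ ($J = -3 + \frac{-39146 + 49780}{3} = -3 + \frac{1}{3} \cdot 10634 = -3 + \frac{10634}{3} = \frac{10625}{3} \approx 3541.7$)
$E{\left(Z \right)} = \frac{6 + Z}{-10 + Z}$
$\frac{J}{s{\left(E{\left(16 \right)} \right)}} = \frac{10625}{3 \cdot 45} = \frac{10625}{3} \cdot \frac{1}{45} = \frac{2125}{27}$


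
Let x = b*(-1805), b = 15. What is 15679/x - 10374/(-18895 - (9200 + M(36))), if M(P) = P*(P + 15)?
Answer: -62804033/270127275 ≈ -0.23250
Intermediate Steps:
M(P) = P*(15 + P)
x = -27075 (x = 15*(-1805) = -27075)
15679/x - 10374/(-18895 - (9200 + M(36))) = 15679/(-27075) - 10374/(-18895 - (9200 + 36*(15 + 36))) = 15679*(-1/27075) - 10374/(-18895 - (9200 + 36*51)) = -15679/27075 - 10374/(-18895 - (9200 + 1836)) = -15679/27075 - 10374/(-18895 - 1*11036) = -15679/27075 - 10374/(-18895 - 11036) = -15679/27075 - 10374/(-29931) = -15679/27075 - 10374*(-1/29931) = -15679/27075 + 3458/9977 = -62804033/270127275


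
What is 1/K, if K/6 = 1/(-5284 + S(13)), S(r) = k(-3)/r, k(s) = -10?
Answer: -34351/39 ≈ -880.79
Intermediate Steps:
S(r) = -10/r
K = -39/34351 (K = 6/(-5284 - 10/13) = 6/(-68702/13) = 6*(-13/68702) = -39/34351 ≈ -0.0011353)
1/K = 1/(-39/34351) = -34351/39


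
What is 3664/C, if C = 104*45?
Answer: 458/585 ≈ 0.78291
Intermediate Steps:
C = 4680
3664/C = 3664/4680 = 3664*(1/4680) = 458/585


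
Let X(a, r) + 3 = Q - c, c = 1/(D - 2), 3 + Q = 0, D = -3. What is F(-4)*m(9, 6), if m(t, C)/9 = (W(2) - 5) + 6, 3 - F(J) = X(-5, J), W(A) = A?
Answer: 1188/5 ≈ 237.60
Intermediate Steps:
Q = -3 (Q = -3 + 0 = -3)
c = -⅕ (c = 1/(-3 - 2) = 1/(-5) = -⅕ ≈ -0.20000)
X(a, r) = -29/5 (X(a, r) = -3 + (-3 - 1*(-⅕)) = -3 + (-3 + ⅕) = -3 - 14/5 = -29/5)
F(J) = 44/5 (F(J) = 3 - 1*(-29/5) = 3 + 29/5 = 44/5)
m(t, C) = 27 (m(t, C) = 9*((2 - 5) + 6) = 9*(-3 + 6) = 9*3 = 27)
F(-4)*m(9, 6) = (44/5)*27 = 1188/5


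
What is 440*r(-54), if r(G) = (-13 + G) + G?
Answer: -53240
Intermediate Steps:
r(G) = -13 + 2*G
440*r(-54) = 440*(-13 + 2*(-54)) = 440*(-13 - 108) = 440*(-121) = -53240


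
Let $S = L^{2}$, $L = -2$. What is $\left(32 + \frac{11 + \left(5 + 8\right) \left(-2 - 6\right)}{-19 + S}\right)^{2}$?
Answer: $\frac{36481}{25} \approx 1459.2$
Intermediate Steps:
$S = 4$ ($S = \left(-2\right)^{2} = 4$)
$\left(32 + \frac{11 + \left(5 + 8\right) \left(-2 - 6\right)}{-19 + S}\right)^{2} = \left(32 + \frac{11 + \left(5 + 8\right) \left(-2 - 6\right)}{-19 + 4}\right)^{2} = \left(32 + \frac{11 + 13 \left(-8\right)}{-15}\right)^{2} = \left(32 + \left(11 - 104\right) \left(- \frac{1}{15}\right)\right)^{2} = \left(32 - - \frac{31}{5}\right)^{2} = \left(32 + \frac{31}{5}\right)^{2} = \left(\frac{191}{5}\right)^{2} = \frac{36481}{25}$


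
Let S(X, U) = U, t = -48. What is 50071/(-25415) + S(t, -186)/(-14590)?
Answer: -631138/322439 ≈ -1.9574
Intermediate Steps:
50071/(-25415) + S(t, -186)/(-14590) = 50071/(-25415) - 186/(-14590) = 50071*(-1/25415) - 186*(-1/14590) = -2177/1105 + 93/7295 = -631138/322439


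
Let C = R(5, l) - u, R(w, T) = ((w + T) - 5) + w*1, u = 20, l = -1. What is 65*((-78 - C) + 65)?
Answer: 195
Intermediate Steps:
R(w, T) = -5 + T + 2*w (R(w, T) = ((T + w) - 5) + w = (-5 + T + w) + w = -5 + T + 2*w)
C = -16 (C = (-5 - 1 + 2*5) - 1*20 = (-5 - 1 + 10) - 20 = 4 - 20 = -16)
65*((-78 - C) + 65) = 65*((-78 - 1*(-16)) + 65) = 65*((-78 + 16) + 65) = 65*(-62 + 65) = 65*3 = 195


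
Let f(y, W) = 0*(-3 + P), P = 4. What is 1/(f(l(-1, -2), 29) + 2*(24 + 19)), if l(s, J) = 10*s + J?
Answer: 1/86 ≈ 0.011628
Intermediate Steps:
l(s, J) = J + 10*s
f(y, W) = 0 (f(y, W) = 0*(-3 + 4) = 0*1 = 0)
1/(f(l(-1, -2), 29) + 2*(24 + 19)) = 1/(0 + 2*(24 + 19)) = 1/(0 + 2*43) = 1/(0 + 86) = 1/86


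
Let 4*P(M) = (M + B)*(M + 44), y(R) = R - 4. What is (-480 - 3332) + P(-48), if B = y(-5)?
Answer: -3755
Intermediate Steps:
y(R) = -4 + R
B = -9 (B = -4 - 5 = -9)
P(M) = (-9 + M)*(44 + M)/4 (P(M) = ((M - 9)*(M + 44))/4 = ((-9 + M)*(44 + M))/4 = (-9 + M)*(44 + M)/4)
(-480 - 3332) + P(-48) = (-480 - 3332) + (-99 + (¼)*(-48)² + (35/4)*(-48)) = -3812 + (-99 + (¼)*2304 - 420) = -3812 + (-99 + 576 - 420) = -3812 + 57 = -3755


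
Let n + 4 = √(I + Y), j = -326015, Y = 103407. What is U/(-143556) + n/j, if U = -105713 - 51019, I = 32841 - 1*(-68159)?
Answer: 4258129767/3900117445 - √204407/326015 ≈ 1.0904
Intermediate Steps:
I = 101000 (I = 32841 + 68159 = 101000)
n = -4 + √204407 (n = -4 + √(101000 + 103407) = -4 + √204407 ≈ 448.11)
U = -156732
U/(-143556) + n/j = -156732/(-143556) + (-4 + √204407)/(-326015) = -156732*(-1/143556) + (-4 + √204407)*(-1/326015) = 13061/11963 + (4/326015 - √204407/326015) = 4258129767/3900117445 - √204407/326015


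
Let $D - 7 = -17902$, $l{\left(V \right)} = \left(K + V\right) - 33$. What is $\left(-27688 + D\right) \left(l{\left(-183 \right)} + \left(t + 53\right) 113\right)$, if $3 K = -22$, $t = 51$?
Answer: $- \frac{1576533638}{3} \approx -5.2551 \cdot 10^{8}$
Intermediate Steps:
$K = - \frac{22}{3}$ ($K = \frac{1}{3} \left(-22\right) = - \frac{22}{3} \approx -7.3333$)
$l{\left(V \right)} = - \frac{121}{3} + V$ ($l{\left(V \right)} = \left(- \frac{22}{3} + V\right) - 33 = - \frac{121}{3} + V$)
$D = -17895$ ($D = 7 - 17902 = -17895$)
$\left(-27688 + D\right) \left(l{\left(-183 \right)} + \left(t + 53\right) 113\right) = \left(-27688 - 17895\right) \left(\left(- \frac{121}{3} - 183\right) + \left(51 + 53\right) 113\right) = - 45583 \left(- \frac{670}{3} + 104 \cdot 113\right) = - 45583 \left(- \frac{670}{3} + 11752\right) = \left(-45583\right) \frac{34586}{3} = - \frac{1576533638}{3}$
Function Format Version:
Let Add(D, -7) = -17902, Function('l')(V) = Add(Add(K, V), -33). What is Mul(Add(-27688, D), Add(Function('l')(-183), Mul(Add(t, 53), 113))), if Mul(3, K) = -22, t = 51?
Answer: Rational(-1576533638, 3) ≈ -5.2551e+8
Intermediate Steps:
K = Rational(-22, 3) (K = Mul(Rational(1, 3), -22) = Rational(-22, 3) ≈ -7.3333)
Function('l')(V) = Add(Rational(-121, 3), V) (Function('l')(V) = Add(Add(Rational(-22, 3), V), -33) = Add(Rational(-121, 3), V))
D = -17895 (D = Add(7, -17902) = -17895)
Mul(Add(-27688, D), Add(Function('l')(-183), Mul(Add(t, 53), 113))) = Mul(Add(-27688, -17895), Add(Add(Rational(-121, 3), -183), Mul(Add(51, 53), 113))) = Mul(-45583, Add(Rational(-670, 3), Mul(104, 113))) = Mul(-45583, Add(Rational(-670, 3), 11752)) = Mul(-45583, Rational(34586, 3)) = Rational(-1576533638, 3)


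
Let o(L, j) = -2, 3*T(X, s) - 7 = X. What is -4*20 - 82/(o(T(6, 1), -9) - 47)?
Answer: -3838/49 ≈ -78.327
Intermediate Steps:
T(X, s) = 7/3 + X/3
-4*20 - 82/(o(T(6, 1), -9) - 47) = -4*20 - 82/(-2 - 47) = -80 - 82/(-49) = -80 - 1/49*(-82) = -80 + 82/49 = -3838/49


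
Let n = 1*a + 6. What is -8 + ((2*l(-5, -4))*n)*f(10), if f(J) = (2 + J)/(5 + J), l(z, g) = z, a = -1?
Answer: -48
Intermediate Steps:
f(J) = (2 + J)/(5 + J)
n = 5 (n = 1*(-1) + 6 = -1 + 6 = 5)
-8 + ((2*l(-5, -4))*n)*f(10) = -8 + ((2*(-5))*5)*((2 + 10)/(5 + 10)) = -8 + (-10*5)*(12/15) = -8 - 10*12/3 = -8 - 50*⅘ = -8 - 40 = -48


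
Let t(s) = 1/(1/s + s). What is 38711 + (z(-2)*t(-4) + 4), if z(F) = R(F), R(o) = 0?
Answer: 38715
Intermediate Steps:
t(s) = 1/(s + 1/s)
z(F) = 0
38711 + (z(-2)*t(-4) + 4) = 38711 + (0*(-4/(1 + (-4)²)) + 4) = 38711 + (0*(-4/(1 + 16)) + 4) = 38711 + (0*(-4/17) + 4) = 38711 + (0 + 4) = 38711 + 4 = 38715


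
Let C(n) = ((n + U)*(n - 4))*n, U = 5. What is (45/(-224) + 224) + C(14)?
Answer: 645971/224 ≈ 2883.8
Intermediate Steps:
C(n) = n*(-4 + n)*(5 + n) (C(n) = ((n + 5)*(n - 4))*n = ((5 + n)*(-4 + n))*n = ((-4 + n)*(5 + n))*n = n*(-4 + n)*(5 + n))
(45/(-224) + 224) + C(14) = (45/(-224) + 224) + 14*(-20 + 14 + 14²) = (45*(-1/224) + 224) + 14*(-20 + 14 + 196) = (-45/224 + 224) + 14*190 = 50131/224 + 2660 = 645971/224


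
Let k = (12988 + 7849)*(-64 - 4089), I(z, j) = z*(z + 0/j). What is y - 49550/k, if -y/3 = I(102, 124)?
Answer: -2700963486382/86536061 ≈ -31212.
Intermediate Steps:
I(z, j) = z**2 (I(z, j) = z*(z + 0) = z*z = z**2)
y = -31212 (y = -3*102**2 = -3*10404 = -31212)
k = -86536061 (k = 20837*(-4153) = -86536061)
y - 49550/k = -31212 - 49550/(-86536061) = -31212 - 49550*(-1)/86536061 = -31212 - 1*(-49550/86536061) = -31212 + 49550/86536061 = -2700963486382/86536061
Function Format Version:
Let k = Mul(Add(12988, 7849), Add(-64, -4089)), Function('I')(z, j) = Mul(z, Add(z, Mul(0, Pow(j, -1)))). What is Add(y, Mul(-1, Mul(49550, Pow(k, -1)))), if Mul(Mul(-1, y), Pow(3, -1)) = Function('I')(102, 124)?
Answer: Rational(-2700963486382, 86536061) ≈ -31212.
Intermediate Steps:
Function('I')(z, j) = Pow(z, 2) (Function('I')(z, j) = Mul(z, Add(z, 0)) = Mul(z, z) = Pow(z, 2))
y = -31212 (y = Mul(-3, Pow(102, 2)) = Mul(-3, 10404) = -31212)
k = -86536061 (k = Mul(20837, -4153) = -86536061)
Add(y, Mul(-1, Mul(49550, Pow(k, -1)))) = Add(-31212, Mul(-1, Mul(49550, Pow(-86536061, -1)))) = Add(-31212, Mul(-1, Mul(49550, Rational(-1, 86536061)))) = Add(-31212, Mul(-1, Rational(-49550, 86536061))) = Add(-31212, Rational(49550, 86536061)) = Rational(-2700963486382, 86536061)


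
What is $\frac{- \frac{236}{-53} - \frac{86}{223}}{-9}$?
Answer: $- \frac{48070}{106371} \approx -0.45191$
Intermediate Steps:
$\frac{- \frac{236}{-53} - \frac{86}{223}}{-9} = - \frac{\left(-236\right) \left(- \frac{1}{53}\right) - \frac{86}{223}}{9} = - \frac{\frac{236}{53} - \frac{86}{223}}{9} = \left(- \frac{1}{9}\right) \frac{48070}{11819} = - \frac{48070}{106371}$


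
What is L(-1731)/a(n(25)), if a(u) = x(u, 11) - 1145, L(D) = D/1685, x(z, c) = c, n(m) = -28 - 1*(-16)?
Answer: 577/636930 ≈ 0.00090591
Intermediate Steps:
n(m) = -12 (n(m) = -28 + 16 = -12)
L(D) = D/1685 (L(D) = D*(1/1685) = D/1685)
a(u) = -1134 (a(u) = 11 - 1145 = -1134)
L(-1731)/a(n(25)) = ((1/1685)*(-1731))/(-1134) = -1731/1685*(-1/1134) = 577/636930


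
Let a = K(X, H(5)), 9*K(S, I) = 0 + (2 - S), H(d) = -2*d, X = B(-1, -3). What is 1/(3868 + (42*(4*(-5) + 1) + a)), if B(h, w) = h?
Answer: 3/9211 ≈ 0.00032570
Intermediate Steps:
X = -1
K(S, I) = 2/9 - S/9 (K(S, I) = (0 + (2 - S))/9 = (2 - S)/9 = 2/9 - S/9)
a = ⅓ (a = 2/9 - ⅑*(-1) = 2/9 + ⅑ = ⅓ ≈ 0.33333)
1/(3868 + (42*(4*(-5) + 1) + a)) = 1/(3868 + (42*(4*(-5) + 1) + ⅓)) = 1/(3868 + (42*(-20 + 1) + ⅓)) = 1/(3868 + (42*(-19) + ⅓)) = 1/(3868 + (-798 + ⅓)) = 1/(3868 - 2393/3) = 1/(9211/3) = 3/9211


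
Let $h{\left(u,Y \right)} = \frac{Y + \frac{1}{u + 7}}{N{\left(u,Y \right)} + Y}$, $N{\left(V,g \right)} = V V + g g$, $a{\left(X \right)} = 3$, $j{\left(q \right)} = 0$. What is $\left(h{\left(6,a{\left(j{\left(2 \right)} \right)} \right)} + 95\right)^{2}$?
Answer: $\frac{54982225}{6084} \approx 9037.2$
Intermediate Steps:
$N{\left(V,g \right)} = V^{2} + g^{2}$
$h{\left(u,Y \right)} = \frac{Y + \frac{1}{7 + u}}{Y + Y^{2} + u^{2}}$ ($h{\left(u,Y \right)} = \frac{Y + \frac{1}{u + 7}}{\left(u^{2} + Y^{2}\right) + Y} = \frac{Y + \frac{1}{7 + u}}{\left(Y^{2} + u^{2}\right) + Y} = \frac{Y + \frac{1}{7 + u}}{Y + Y^{2} + u^{2}}$)
$\left(h{\left(6,a{\left(j{\left(2 \right)} \right)} \right)} + 95\right)^{2} = \left(\frac{1 + 7 \cdot 3 + 3 \cdot 6}{7 \cdot 3 + 7 \cdot 3^{2} + 7 \cdot 6^{2} + 3 \cdot 6 + 6 \left(3^{2} + 6^{2}\right)} + 95\right)^{2} = \left(\frac{1 + 21 + 18}{21 + 7 \cdot 9 + 7 \cdot 36 + 18 + 6 \left(9 + 36\right)} + 95\right)^{2} = \left(\frac{1}{21 + 63 + 252 + 18 + 6 \cdot 45} \cdot 40 + 95\right)^{2} = \left(\frac{1}{21 + 63 + 252 + 18 + 270} \cdot 40 + 95\right)^{2} = \left(\frac{1}{624} \cdot 40 + 95\right)^{2} = \left(\frac{5}{78} + 95\right)^{2} = \left(\frac{7415}{78}\right)^{2} = \frac{54982225}{6084}$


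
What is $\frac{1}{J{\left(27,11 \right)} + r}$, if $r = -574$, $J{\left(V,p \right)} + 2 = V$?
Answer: $- \frac{1}{549} \approx -0.0018215$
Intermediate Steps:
$J{\left(V,p \right)} = -2 + V$
$\frac{1}{J{\left(27,11 \right)} + r} = \frac{1}{\left(-2 + 27\right) - 574} = \frac{1}{25 - 574} = \frac{1}{-549} = - \frac{1}{549}$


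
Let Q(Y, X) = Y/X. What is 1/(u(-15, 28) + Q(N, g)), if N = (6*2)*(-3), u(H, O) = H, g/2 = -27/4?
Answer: -3/37 ≈ -0.081081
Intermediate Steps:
g = -27/2 (g = 2*(-27/4) = -27/2 ≈ -13.500)
N = -36 (N = 12*(-3) = -36)
1/(u(-15, 28) + Q(N, g)) = 1/(-15 - 36/(-27/2)) = 1/(-15 - 36*(-2/27)) = 1/(-15 + 8/3) = 1/(-37/3) = -3/37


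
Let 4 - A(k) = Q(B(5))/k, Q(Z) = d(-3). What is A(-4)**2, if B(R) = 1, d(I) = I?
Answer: 169/16 ≈ 10.563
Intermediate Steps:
Q(Z) = -3
A(k) = 4 + 3/k (A(k) = 4 - (-3)/k = 4 + 3/k)
A(-4)**2 = (4 + 3/(-4))**2 = (4 + 3*(-1/4))**2 = (4 - 3/4)**2 = (13/4)**2 = 169/16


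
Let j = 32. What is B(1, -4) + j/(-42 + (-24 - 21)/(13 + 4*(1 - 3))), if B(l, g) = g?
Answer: -236/51 ≈ -4.6274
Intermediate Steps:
B(1, -4) + j/(-42 + (-24 - 21)/(13 + 4*(1 - 3))) = -4 + 32/(-42 + (-24 - 21)/(13 + 4*(1 - 3))) = -4 + 32/(-42 - 45/(13 + 4*(-2))) = -4 + 32/(-42 - 45/(13 - 8)) = -4 + 32/(-42 - 45/5) = -4 + 32/(-42 - 45*⅕) = -4 + 32/(-42 - 9) = -4 + 32/(-51) = -4 + 32*(-1/51) = -4 - 32/51 = -236/51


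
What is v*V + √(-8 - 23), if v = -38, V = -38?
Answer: 1444 + I*√31 ≈ 1444.0 + 5.5678*I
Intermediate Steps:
v*V + √(-8 - 23) = -38*(-38) + √(-8 - 23) = 1444 + √(-31) = 1444 + I*√31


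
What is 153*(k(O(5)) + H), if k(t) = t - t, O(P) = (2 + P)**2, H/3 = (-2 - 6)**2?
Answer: 29376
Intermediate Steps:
H = 192 (H = 3*(-2 - 6)**2 = 3*(-8)**2 = 3*64 = 192)
k(t) = 0
153*(k(O(5)) + H) = 153*(0 + 192) = 153*192 = 29376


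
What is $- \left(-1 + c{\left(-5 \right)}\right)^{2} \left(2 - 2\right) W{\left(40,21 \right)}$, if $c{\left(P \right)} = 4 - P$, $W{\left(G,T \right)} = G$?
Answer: $0$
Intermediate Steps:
$- \left(-1 + c{\left(-5 \right)}\right)^{2} \left(2 - 2\right) W{\left(40,21 \right)} = - \left(-1 + \left(4 - -5\right)\right)^{2} \left(2 - 2\right) 40 = - \left(-1 + \left(4 + 5\right)\right)^{2} \cdot 0 \cdot 40 = - \left(-1 + 9\right)^{2} \cdot 0 \cdot 40 = - 8^{2} \cdot 0 \cdot 40 = \left(-1\right) 64 \cdot 0 \cdot 40 = \left(-64\right) 0 \cdot 40 = 0 \cdot 40 = 0$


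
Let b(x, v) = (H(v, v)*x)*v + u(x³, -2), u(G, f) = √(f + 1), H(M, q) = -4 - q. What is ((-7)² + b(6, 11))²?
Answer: (941 - I)² ≈ 8.8548e+5 - 1882.0*I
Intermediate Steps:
u(G, f) = √(1 + f)
b(x, v) = I + v*x*(-4 - v) (b(x, v) = ((-4 - v)*x)*v + √(1 - 2) = (x*(-4 - v))*v + √(-1) = v*x*(-4 - v) + I = I + v*x*(-4 - v))
((-7)² + b(6, 11))² = ((-7)² + (I - 1*11*6*(4 + 11)))² = (49 + (I - 1*11*6*15))² = (49 + (I - 990))² = (49 + (-990 + I))² = (-941 + I)²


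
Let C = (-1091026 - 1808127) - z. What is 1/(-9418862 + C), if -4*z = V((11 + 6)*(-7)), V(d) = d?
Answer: -4/49272179 ≈ -8.1182e-8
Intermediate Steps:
z = 119/4 (z = -(11 + 6)*(-7)/4 = -17*(-7)/4 = -¼*(-119) = 119/4 ≈ 29.750)
C = -11596731/4 (C = (-1091026 - 1808127) - 1*119/4 = -2899153 - 119/4 = -11596731/4 ≈ -2.8992e+6)
1/(-9418862 + C) = 1/(-9418862 - 11596731/4) = 1/(-49272179/4) = -4/49272179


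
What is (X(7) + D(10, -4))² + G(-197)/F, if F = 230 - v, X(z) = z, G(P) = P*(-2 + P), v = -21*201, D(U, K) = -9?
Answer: 57007/4451 ≈ 12.808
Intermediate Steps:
v = -4221
F = 4451 (F = 230 - 1*(-4221) = 230 + 4221 = 4451)
(X(7) + D(10, -4))² + G(-197)/F = (7 - 9)² - 197*(-2 - 197)/4451 = (-2)² - 197*(-199)*(1/4451) = 4 + 39203*(1/4451) = 4 + 39203/4451 = 57007/4451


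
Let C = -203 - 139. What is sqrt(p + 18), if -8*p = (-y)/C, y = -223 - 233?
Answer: sqrt(654)/6 ≈ 4.2622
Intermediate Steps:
y = -456
C = -342
p = 1/6 (p = -(-1*(-456))/(8*(-342)) = -57*(-1)/342 = -1/8*(-4/3) = 1/6 ≈ 0.16667)
sqrt(p + 18) = sqrt(1/6 + 18) = sqrt(109/6) = sqrt(654)/6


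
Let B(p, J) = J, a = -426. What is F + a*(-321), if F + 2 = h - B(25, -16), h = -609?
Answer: 136151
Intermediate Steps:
F = -595 (F = -2 + (-609 - 1*(-16)) = -2 + (-609 + 16) = -2 - 593 = -595)
F + a*(-321) = -595 - 426*(-321) = -595 + 136746 = 136151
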